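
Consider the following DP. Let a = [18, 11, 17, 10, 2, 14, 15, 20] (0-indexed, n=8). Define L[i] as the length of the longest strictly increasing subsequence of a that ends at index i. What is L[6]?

   i    0    1    2    3    4    5    6    7
a[i]   18   11   17   10    2   14   15   20
L[i]    1    1    2    1    1    2    3    4

3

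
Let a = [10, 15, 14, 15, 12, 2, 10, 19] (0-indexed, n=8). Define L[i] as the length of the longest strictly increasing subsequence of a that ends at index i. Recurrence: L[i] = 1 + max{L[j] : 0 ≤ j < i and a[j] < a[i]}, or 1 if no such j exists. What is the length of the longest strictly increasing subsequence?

4

   i    0    1    2    3    4    5    6    7
a[i]   10   15   14   15   12    2   10   19
L[i]    1    2    2    3    2    1    2    4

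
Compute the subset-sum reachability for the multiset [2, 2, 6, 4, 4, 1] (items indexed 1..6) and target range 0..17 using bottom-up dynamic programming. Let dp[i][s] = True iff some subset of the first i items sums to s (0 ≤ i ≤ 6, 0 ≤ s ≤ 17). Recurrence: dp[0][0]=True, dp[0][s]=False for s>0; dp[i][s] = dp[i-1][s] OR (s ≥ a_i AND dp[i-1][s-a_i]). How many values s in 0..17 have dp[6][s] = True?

18

i\s   0   1   2   3   4   5   6   7   8   9  10  11  12  13  14  15  16  17
  0   T   F   F   F   F   F   F   F   F   F   F   F   F   F   F   F   F   F
  1   T   F   T   F   F   F   F   F   F   F   F   F   F   F   F   F   F   F
  2   T   F   T   F   T   F   F   F   F   F   F   F   F   F   F   F   F   F
  3   T   F   T   F   T   F   T   F   T   F   T   F   F   F   F   F   F   F
  4   T   F   T   F   T   F   T   F   T   F   T   F   T   F   T   F   F   F
  5   T   F   T   F   T   F   T   F   T   F   T   F   T   F   T   F   T   F
  6   T   T   T   T   T   T   T   T   T   T   T   T   T   T   T   T   T   T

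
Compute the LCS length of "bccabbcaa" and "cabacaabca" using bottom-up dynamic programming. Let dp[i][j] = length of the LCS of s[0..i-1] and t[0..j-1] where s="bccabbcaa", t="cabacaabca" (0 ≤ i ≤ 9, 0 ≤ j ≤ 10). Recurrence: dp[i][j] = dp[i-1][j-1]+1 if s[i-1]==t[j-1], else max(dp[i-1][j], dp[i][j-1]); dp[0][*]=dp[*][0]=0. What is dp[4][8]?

   ''  c  a  b  a  c  a  a  b  c  a
''  0  0  0  0  0  0  0  0  0  0  0
 b  0  0  0  1  1  1  1  1  1  1  1
 c  0  1  1  1  1  2  2  2  2  2  2
 c  0  1  1  1  1  2  2  2  2  3  3
 a  0  1  2  2  2  2  3  3  3  3  4
 b  0  1  2  3  3  3  3  3  4  4  4
 b  0  1  2  3  3  3  3  3  4  4  4
 c  0  1  2  3  3  4  4  4  4  5  5
 a  0  1  2  3  4  4  5  5  5  5  6
 a  0  1  2  3  4  4  5  6  6  6  6

3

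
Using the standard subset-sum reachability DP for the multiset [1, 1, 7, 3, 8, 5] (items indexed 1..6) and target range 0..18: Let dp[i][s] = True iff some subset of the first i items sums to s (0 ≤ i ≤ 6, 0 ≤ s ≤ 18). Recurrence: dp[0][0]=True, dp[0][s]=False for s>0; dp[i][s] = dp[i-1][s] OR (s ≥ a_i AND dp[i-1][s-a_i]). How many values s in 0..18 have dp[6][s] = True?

i\s   0   1   2   3   4   5   6   7   8   9  10  11  12  13  14  15  16  17  18
  0   T   F   F   F   F   F   F   F   F   F   F   F   F   F   F   F   F   F   F
  1   T   T   F   F   F   F   F   F   F   F   F   F   F   F   F   F   F   F   F
  2   T   T   T   F   F   F   F   F   F   F   F   F   F   F   F   F   F   F   F
  3   T   T   T   F   F   F   F   T   T   T   F   F   F   F   F   F   F   F   F
  4   T   T   T   T   T   T   F   T   T   T   T   T   T   F   F   F   F   F   F
  5   T   T   T   T   T   T   F   T   T   T   T   T   T   T   F   T   T   T   T
  6   T   T   T   T   T   T   T   T   T   T   T   T   T   T   T   T   T   T   T

19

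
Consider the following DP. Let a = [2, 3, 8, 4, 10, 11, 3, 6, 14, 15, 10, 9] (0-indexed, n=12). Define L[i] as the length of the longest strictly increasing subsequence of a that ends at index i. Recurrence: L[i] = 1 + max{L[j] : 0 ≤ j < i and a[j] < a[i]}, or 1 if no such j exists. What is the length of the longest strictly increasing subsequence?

7

   i    0    1    2    3    4    5    6    7    8    9   10   11
a[i]    2    3    8    4   10   11    3    6   14   15   10    9
L[i]    1    2    3    3    4    5    2    4    6    7    5    5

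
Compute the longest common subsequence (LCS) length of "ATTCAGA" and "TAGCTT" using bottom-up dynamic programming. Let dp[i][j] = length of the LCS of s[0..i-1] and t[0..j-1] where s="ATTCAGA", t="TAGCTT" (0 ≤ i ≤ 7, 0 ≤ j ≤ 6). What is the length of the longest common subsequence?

3

   ''  T  A  G  C  T  T
''  0  0  0  0  0  0  0
 A  0  0  1  1  1  1  1
 T  0  1  1  1  1  2  2
 T  0  1  1  1  1  2  3
 C  0  1  1  1  2  2  3
 A  0  1  2  2  2  2  3
 G  0  1  2  3  3  3  3
 A  0  1  2  3  3  3  3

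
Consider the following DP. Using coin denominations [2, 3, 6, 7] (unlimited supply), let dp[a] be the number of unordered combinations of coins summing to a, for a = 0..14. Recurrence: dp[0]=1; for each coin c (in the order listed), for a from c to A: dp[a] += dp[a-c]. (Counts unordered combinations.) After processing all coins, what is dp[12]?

7

after  coin     0     1     2     3     4     5     6     7     8     9    10    11    12    13    14
          2     1     0     1     0     1     0     1     0     1     0     1     0     1     0     1
          3     1     0     1     1     1     1     2     1     2     2     2     2     3     2     3
          6     1     0     1     1     1     1     3     1     3     3     3     3     6     3     6
          7     1     0     1     1     1     1     3     2     3     4     4     4     7     6     8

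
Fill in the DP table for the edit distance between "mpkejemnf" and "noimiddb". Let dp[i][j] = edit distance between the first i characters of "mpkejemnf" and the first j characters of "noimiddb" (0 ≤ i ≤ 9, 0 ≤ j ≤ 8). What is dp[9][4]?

   ''  n  o  i  m  i  d  d  b
''  0  1  2  3  4  5  6  7  8
 m  1  1  2  3  3  4  5  6  7
 p  2  2  2  3  4  4  5  6  7
 k  3  3  3  3  4  5  5  6  7
 e  4  4  4  4  4  5  6  6  7
 j  5  5  5  5  5  5  6  7  7
 e  6  6  6  6  6  6  6  7  8
 m  7  7  7  7  6  7  7  7  8
 n  8  7  8  8  7  7  8  8  8
 f  9  8  8  9  8  8  8  9  9

8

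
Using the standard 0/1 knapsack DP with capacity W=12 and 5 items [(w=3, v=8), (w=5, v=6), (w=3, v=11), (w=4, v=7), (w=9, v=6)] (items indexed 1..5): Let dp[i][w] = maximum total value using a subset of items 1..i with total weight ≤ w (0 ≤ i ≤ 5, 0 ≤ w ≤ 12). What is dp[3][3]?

i\w   0   1   2   3   4   5   6   7   8   9  10  11  12
  0   0   0   0   0   0   0   0   0   0   0   0   0   0
  1   0   0   0   8   8   8   8   8   8   8   8   8   8
  2   0   0   0   8   8   8   8   8  14  14  14  14  14
  3   0   0   0  11  11  11  19  19  19  19  19  25  25
  4   0   0   0  11  11  11  19  19  19  19  26  26  26
  5   0   0   0  11  11  11  19  19  19  19  26  26  26

11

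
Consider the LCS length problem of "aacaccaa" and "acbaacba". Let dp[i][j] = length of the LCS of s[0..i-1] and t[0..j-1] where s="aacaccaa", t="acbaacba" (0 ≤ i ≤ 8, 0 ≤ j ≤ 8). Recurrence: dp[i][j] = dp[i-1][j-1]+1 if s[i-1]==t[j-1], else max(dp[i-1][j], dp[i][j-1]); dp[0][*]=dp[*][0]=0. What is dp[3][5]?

   ''  a  c  b  a  a  c  b  a
''  0  0  0  0  0  0  0  0  0
 a  0  1  1  1  1  1  1  1  1
 a  0  1  1  1  2  2  2  2  2
 c  0  1  2  2  2  2  3  3  3
 a  0  1  2  2  3  3  3  3  4
 c  0  1  2  2  3  3  4  4  4
 c  0  1  2  2  3  3  4  4  4
 a  0  1  2  2  3  4  4  4  5
 a  0  1  2  2  3  4  4  4  5

2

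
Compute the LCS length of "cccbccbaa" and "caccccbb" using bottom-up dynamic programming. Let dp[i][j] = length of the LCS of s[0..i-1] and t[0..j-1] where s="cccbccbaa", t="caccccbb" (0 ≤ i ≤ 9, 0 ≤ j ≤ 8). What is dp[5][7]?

   ''  c  a  c  c  c  c  b  b
''  0  0  0  0  0  0  0  0  0
 c  0  1  1  1  1  1  1  1  1
 c  0  1  1  2  2  2  2  2  2
 c  0  1  1  2  3  3  3  3  3
 b  0  1  1  2  3  3  3  4  4
 c  0  1  1  2  3  4  4  4  4
 c  0  1  1  2  3  4  5  5  5
 b  0  1  1  2  3  4  5  6  6
 a  0  1  2  2  3  4  5  6  6
 a  0  1  2  2  3  4  5  6  6

4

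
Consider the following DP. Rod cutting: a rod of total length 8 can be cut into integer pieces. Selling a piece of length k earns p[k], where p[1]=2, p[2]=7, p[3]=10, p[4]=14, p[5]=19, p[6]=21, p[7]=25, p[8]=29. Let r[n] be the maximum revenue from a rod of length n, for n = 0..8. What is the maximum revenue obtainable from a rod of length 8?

29

   n    0    1    2    3    4    5    6    7    8
r[n]    0    2    7   10   14   19   21   26   29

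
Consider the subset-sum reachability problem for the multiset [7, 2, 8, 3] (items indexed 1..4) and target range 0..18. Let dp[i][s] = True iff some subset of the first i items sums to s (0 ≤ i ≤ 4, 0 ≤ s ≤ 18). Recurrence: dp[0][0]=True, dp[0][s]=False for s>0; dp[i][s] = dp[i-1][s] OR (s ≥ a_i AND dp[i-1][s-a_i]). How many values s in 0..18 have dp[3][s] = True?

i\s   0   1   2   3   4   5   6   7   8   9  10  11  12  13  14  15  16  17  18
  0   T   F   F   F   F   F   F   F   F   F   F   F   F   F   F   F   F   F   F
  1   T   F   F   F   F   F   F   T   F   F   F   F   F   F   F   F   F   F   F
  2   T   F   T   F   F   F   F   T   F   T   F   F   F   F   F   F   F   F   F
  3   T   F   T   F   F   F   F   T   T   T   T   F   F   F   F   T   F   T   F
  4   T   F   T   T   F   T   F   T   T   T   T   T   T   T   F   T   F   T   T

8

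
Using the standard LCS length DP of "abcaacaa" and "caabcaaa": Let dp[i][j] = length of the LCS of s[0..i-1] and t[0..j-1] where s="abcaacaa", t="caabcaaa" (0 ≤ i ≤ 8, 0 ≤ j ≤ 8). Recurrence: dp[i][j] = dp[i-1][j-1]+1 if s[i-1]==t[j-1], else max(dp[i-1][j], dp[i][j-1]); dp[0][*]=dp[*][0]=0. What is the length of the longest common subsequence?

   ''  c  a  a  b  c  a  a  a
''  0  0  0  0  0  0  0  0  0
 a  0  0  1  1  1  1  1  1  1
 b  0  0  1  1  2  2  2  2  2
 c  0  1  1  1  2  3  3  3  3
 a  0  1  2  2  2  3  4  4  4
 a  0  1  2  3  3  3  4  5  5
 c  0  1  2  3  3  4  4  5  5
 a  0  1  2  3  3  4  5  5  6
 a  0  1  2  3  3  4  5  6  6

6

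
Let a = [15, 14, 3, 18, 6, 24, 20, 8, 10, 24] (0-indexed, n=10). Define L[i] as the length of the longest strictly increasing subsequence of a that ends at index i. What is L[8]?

   i    0    1    2    3    4    5    6    7    8    9
a[i]   15   14    3   18    6   24   20    8   10   24
L[i]    1    1    1    2    2    3    3    3    4    5

4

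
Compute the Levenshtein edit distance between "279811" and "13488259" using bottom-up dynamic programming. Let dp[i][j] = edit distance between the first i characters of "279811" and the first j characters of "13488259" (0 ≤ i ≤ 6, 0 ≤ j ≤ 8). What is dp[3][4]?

4

   ''  1  3  4  8  8  2  5  9
''  0  1  2  3  4  5  6  7  8
 2  1  1  2  3  4  5  5  6  7
 7  2  2  2  3  4  5  6  6  7
 9  3  3  3  3  4  5  6  7  6
 8  4  4  4  4  3  4  5  6  7
 1  5  4  5  5  4  4  5  6  7
 1  6  5  5  6  5  5  5  6  7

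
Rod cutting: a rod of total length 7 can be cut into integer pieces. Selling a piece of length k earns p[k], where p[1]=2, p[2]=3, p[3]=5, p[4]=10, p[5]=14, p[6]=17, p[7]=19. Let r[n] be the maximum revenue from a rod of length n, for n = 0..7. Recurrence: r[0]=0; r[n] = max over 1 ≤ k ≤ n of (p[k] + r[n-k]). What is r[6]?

17

   n    0    1    2    3    4    5    6    7
r[n]    0    2    4    6   10   14   17   19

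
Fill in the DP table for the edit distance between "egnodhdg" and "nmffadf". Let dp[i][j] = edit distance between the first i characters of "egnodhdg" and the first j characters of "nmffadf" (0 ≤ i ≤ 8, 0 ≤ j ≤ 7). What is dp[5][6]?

   ''  n  m  f  f  a  d  f
''  0  1  2  3  4  5  6  7
 e  1  1  2  3  4  5  6  7
 g  2  2  2  3  4  5  6  7
 n  3  2  3  3  4  5  6  7
 o  4  3  3  4  4  5  6  7
 d  5  4  4  4  5  5  5  6
 h  6  5  5  5  5  6  6  6
 d  7  6  6  6  6  6  6  7
 g  8  7  7  7  7  7  7  7

5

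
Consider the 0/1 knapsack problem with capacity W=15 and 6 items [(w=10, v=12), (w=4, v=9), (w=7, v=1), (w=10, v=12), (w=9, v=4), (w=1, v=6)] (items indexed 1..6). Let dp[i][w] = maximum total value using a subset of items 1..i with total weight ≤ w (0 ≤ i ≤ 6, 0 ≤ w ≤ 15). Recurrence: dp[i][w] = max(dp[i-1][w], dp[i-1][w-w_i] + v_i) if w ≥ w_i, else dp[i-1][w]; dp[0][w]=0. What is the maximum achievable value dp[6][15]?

i\w   0   1   2   3   4   5   6   7   8   9  10  11  12  13  14  15
  0   0   0   0   0   0   0   0   0   0   0   0   0   0   0   0   0
  1   0   0   0   0   0   0   0   0   0   0  12  12  12  12  12  12
  2   0   0   0   0   9   9   9   9   9   9  12  12  12  12  21  21
  3   0   0   0   0   9   9   9   9   9   9  12  12  12  12  21  21
  4   0   0   0   0   9   9   9   9   9   9  12  12  12  12  21  21
  5   0   0   0   0   9   9   9   9   9   9  12  12  12  13  21  21
  6   0   6   6   6   9  15  15  15  15  15  15  18  18  18  21  27

27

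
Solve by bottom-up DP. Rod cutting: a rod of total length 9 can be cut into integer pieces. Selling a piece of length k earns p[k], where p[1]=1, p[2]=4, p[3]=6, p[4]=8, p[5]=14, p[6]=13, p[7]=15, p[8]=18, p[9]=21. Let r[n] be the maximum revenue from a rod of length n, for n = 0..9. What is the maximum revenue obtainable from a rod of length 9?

22

   n    0    1    2    3    4    5    6    7    8    9
r[n]    0    1    4    6    8   14   15   18   20   22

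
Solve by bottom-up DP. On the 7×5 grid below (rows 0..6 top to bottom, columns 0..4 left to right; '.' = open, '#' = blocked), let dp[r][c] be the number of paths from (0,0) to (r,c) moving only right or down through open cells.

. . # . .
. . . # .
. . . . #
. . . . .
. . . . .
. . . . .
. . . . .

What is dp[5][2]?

20

r\c   0   1   2   3   4
  0   1   1   0   0   0
  1   1   2   2   0   0
  2   1   3   5   5   0
  3   1   4   9  14  14
  4   1   5  14  28  42
  5   1   6  20  48  90
  6   1   7  27  75 165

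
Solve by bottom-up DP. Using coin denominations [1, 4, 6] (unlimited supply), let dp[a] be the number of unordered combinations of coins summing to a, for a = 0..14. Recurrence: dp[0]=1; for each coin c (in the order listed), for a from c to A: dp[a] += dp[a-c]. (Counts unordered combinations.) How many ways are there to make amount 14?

after  coin     0     1     2     3     4     5     6     7     8     9    10    11    12    13    14
          1     1     1     1     1     1     1     1     1     1     1     1     1     1     1     1
          4     1     1     1     1     2     2     2     2     3     3     3     3     4     4     4
          6     1     1     1     1     2     2     3     3     4     4     5     5     7     7     8

8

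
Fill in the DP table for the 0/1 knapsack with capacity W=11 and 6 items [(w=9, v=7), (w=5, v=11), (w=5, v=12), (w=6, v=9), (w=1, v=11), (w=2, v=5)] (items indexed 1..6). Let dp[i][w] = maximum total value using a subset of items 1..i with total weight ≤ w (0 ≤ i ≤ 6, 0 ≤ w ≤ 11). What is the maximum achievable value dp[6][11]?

i\w   0   1   2   3   4   5   6   7   8   9  10  11
  0   0   0   0   0   0   0   0   0   0   0   0   0
  1   0   0   0   0   0   0   0   0   0   7   7   7
  2   0   0   0   0   0  11  11  11  11  11  11  11
  3   0   0   0   0   0  12  12  12  12  12  23  23
  4   0   0   0   0   0  12  12  12  12  12  23  23
  5   0  11  11  11  11  12  23  23  23  23  23  34
  6   0  11  11  16  16  16  23  23  28  28  28  34

34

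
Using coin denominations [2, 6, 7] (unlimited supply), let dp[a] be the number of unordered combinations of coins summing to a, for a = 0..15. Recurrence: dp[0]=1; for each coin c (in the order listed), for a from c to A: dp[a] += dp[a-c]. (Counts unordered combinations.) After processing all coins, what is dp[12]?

after  coin     0     1     2     3     4     5     6     7     8     9    10    11    12    13    14    15
          2     1     0     1     0     1     0     1     0     1     0     1     0     1     0     1     0
          6     1     0     1     0     1     0     2     0     2     0     2     0     3     0     3     0
          7     1     0     1     0     1     0     2     1     2     1     2     1     3     2     4     2

3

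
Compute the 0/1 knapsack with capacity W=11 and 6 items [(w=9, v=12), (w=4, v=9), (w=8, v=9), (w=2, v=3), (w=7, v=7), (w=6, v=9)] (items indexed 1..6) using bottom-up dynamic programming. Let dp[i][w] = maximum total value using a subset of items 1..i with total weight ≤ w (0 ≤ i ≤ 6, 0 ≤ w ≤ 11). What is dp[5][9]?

12

i\w   0   1   2   3   4   5   6   7   8   9  10  11
  0   0   0   0   0   0   0   0   0   0   0   0   0
  1   0   0   0   0   0   0   0   0   0  12  12  12
  2   0   0   0   0   9   9   9   9   9  12  12  12
  3   0   0   0   0   9   9   9   9   9  12  12  12
  4   0   0   3   3   9   9  12  12  12  12  12  15
  5   0   0   3   3   9   9  12  12  12  12  12  16
  6   0   0   3   3   9   9  12  12  12  12  18  18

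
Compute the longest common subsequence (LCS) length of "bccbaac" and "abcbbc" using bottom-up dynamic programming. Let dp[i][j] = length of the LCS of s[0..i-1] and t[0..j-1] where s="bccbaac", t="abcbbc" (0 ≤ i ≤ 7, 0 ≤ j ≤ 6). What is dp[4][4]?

   ''  a  b  c  b  b  c
''  0  0  0  0  0  0  0
 b  0  0  1  1  1  1  1
 c  0  0  1  2  2  2  2
 c  0  0  1  2  2  2  3
 b  0  0  1  2  3  3  3
 a  0  1  1  2  3  3  3
 a  0  1  1  2  3  3  3
 c  0  1  1  2  3  3  4

3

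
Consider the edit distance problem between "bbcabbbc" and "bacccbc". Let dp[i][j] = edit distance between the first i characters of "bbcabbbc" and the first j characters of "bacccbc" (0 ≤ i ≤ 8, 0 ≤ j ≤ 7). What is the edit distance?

   ''  b  a  c  c  c  b  c
''  0  1  2  3  4  5  6  7
 b  1  0  1  2  3  4  5  6
 b  2  1  1  2  3  4  4  5
 c  3  2  2  1  2  3  4  4
 a  4  3  2  2  2  3  4  5
 b  5  4  3  3  3  3  3  4
 b  6  5  4  4  4  4  3  4
 b  7  6  5  5  5  5  4  4
 c  8  7  6  5  5  5  5  4

4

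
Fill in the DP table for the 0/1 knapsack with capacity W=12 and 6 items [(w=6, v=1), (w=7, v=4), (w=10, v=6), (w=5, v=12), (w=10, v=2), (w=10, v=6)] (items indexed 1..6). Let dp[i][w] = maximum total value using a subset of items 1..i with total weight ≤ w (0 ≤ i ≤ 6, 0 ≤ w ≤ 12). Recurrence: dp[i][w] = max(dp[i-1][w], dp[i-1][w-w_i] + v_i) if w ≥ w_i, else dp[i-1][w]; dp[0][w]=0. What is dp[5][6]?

i\w   0   1   2   3   4   5   6   7   8   9  10  11  12
  0   0   0   0   0   0   0   0   0   0   0   0   0   0
  1   0   0   0   0   0   0   1   1   1   1   1   1   1
  2   0   0   0   0   0   0   1   4   4   4   4   4   4
  3   0   0   0   0   0   0   1   4   4   4   6   6   6
  4   0   0   0   0   0  12  12  12  12  12  12  13  16
  5   0   0   0   0   0  12  12  12  12  12  12  13  16
  6   0   0   0   0   0  12  12  12  12  12  12  13  16

12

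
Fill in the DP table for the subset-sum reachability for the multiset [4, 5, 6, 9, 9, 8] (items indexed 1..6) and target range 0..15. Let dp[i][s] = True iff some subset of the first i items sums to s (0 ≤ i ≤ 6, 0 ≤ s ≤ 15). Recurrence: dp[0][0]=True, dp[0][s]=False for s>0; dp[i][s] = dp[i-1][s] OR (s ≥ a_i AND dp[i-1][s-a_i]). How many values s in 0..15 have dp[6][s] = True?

12

i\s   0   1   2   3   4   5   6   7   8   9  10  11  12  13  14  15
  0   T   F   F   F   F   F   F   F   F   F   F   F   F   F   F   F
  1   T   F   F   F   T   F   F   F   F   F   F   F   F   F   F   F
  2   T   F   F   F   T   T   F   F   F   T   F   F   F   F   F   F
  3   T   F   F   F   T   T   T   F   F   T   T   T   F   F   F   T
  4   T   F   F   F   T   T   T   F   F   T   T   T   F   T   T   T
  5   T   F   F   F   T   T   T   F   F   T   T   T   F   T   T   T
  6   T   F   F   F   T   T   T   F   T   T   T   T   T   T   T   T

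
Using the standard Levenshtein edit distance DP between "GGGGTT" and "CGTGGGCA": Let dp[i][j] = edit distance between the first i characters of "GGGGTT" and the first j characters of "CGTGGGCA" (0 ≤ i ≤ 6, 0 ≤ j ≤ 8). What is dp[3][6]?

3

   ''  C  G  T  G  G  G  C  A
''  0  1  2  3  4  5  6  7  8
 G  1  1  1  2  3  4  5  6  7
 G  2  2  1  2  2  3  4  5  6
 G  3  3  2  2  2  2  3  4  5
 G  4  4  3  3  2  2  2  3  4
 T  5  5  4  3  3  3  3  3  4
 T  6  6  5  4  4  4  4  4  4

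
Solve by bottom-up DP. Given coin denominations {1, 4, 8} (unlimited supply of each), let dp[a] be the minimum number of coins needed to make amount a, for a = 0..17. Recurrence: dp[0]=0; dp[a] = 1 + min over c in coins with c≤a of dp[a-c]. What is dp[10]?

3

 a  0  1  2  3  4  5  6  7  8  9 10 11 12 13 14 15 16 17
dp  0  1  2  3  1  2  3  4  1  2  3  4  2  3  4  5  2  3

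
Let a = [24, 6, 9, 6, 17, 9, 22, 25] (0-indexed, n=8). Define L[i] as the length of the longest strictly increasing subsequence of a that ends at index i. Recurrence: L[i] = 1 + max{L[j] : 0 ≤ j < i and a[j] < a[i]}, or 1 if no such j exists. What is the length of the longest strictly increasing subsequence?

5

   i    0    1    2    3    4    5    6    7
a[i]   24    6    9    6   17    9   22   25
L[i]    1    1    2    1    3    2    4    5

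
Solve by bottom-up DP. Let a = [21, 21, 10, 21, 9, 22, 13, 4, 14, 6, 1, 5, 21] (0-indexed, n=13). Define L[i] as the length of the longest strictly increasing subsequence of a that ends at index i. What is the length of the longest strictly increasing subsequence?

   i    0    1    2    3    4    5    6    7    8    9   10   11   12
a[i]   21   21   10   21    9   22   13    4   14    6    1    5   21
L[i]    1    1    1    2    1    3    2    1    3    2    1    2    4

4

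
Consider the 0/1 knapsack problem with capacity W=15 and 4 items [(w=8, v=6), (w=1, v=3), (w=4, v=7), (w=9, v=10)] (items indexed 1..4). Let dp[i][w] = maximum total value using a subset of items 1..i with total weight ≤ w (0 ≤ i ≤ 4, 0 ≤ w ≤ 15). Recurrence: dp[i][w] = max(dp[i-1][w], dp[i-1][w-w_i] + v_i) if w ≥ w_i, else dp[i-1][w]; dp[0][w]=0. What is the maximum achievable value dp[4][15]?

i\w   0   1   2   3   4   5   6   7   8   9  10  11  12  13  14  15
  0   0   0   0   0   0   0   0   0   0   0   0   0   0   0   0   0
  1   0   0   0   0   0   0   0   0   6   6   6   6   6   6   6   6
  2   0   3   3   3   3   3   3   3   6   9   9   9   9   9   9   9
  3   0   3   3   3   7  10  10  10  10  10  10  10  13  16  16  16
  4   0   3   3   3   7  10  10  10  10  10  13  13  13  17  20  20

20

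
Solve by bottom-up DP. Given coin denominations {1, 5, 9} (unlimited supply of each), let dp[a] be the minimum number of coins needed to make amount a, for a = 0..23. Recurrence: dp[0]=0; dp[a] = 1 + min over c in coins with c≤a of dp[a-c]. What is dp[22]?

6

 a  0  1  2  3  4  5  6  7  8  9 10 11 12 13 14 15 16 17 18 19 20 21 22 23
dp  0  1  2  3  4  1  2  3  4  1  2  3  4  5  2  3  4  5  2  3  4  5  6  3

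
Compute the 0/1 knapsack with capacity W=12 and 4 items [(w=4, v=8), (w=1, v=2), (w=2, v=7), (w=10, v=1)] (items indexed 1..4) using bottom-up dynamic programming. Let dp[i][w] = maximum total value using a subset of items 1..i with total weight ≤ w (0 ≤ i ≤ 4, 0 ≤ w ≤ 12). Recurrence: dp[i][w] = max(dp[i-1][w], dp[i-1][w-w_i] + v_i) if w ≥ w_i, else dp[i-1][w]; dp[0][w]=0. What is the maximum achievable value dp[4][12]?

i\w   0   1   2   3   4   5   6   7   8   9  10  11  12
  0   0   0   0   0   0   0   0   0   0   0   0   0   0
  1   0   0   0   0   8   8   8   8   8   8   8   8   8
  2   0   2   2   2   8  10  10  10  10  10  10  10  10
  3   0   2   7   9   9  10  15  17  17  17  17  17  17
  4   0   2   7   9   9  10  15  17  17  17  17  17  17

17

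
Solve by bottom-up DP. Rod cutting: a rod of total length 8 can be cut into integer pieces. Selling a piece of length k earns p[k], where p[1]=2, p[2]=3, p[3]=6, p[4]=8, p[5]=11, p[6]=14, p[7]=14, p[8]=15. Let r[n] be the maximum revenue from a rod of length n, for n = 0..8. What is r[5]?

   n    0    1    2    3    4    5    6    7    8
r[n]    0    2    4    6    8   11   14   16   18

11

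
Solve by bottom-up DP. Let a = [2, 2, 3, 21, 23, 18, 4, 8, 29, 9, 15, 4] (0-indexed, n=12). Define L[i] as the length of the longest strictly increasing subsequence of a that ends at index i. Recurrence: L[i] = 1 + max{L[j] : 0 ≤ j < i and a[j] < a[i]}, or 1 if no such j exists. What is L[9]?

5

   i    0    1    2    3    4    5    6    7    8    9   10   11
a[i]    2    2    3   21   23   18    4    8   29    9   15    4
L[i]    1    1    2    3    4    3    3    4    5    5    6    3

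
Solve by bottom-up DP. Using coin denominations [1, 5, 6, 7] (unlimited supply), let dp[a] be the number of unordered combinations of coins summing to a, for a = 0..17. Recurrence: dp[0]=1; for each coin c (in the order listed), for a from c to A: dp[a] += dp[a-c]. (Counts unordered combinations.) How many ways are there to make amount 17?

14

after  coin     0     1     2     3     4     5     6     7     8     9    10    11    12    13    14    15    16    17
          1     1     1     1     1     1     1     1     1     1     1     1     1     1     1     1     1     1     1
          5     1     1     1     1     1     2     2     2     2     2     3     3     3     3     3     4     4     4
          6     1     1     1     1     1     2     3     3     3     3     4     5     6     6     6     7     8     9
          7     1     1     1     1     1     2     3     4     4     4     5     6     8     9    10    11    12    14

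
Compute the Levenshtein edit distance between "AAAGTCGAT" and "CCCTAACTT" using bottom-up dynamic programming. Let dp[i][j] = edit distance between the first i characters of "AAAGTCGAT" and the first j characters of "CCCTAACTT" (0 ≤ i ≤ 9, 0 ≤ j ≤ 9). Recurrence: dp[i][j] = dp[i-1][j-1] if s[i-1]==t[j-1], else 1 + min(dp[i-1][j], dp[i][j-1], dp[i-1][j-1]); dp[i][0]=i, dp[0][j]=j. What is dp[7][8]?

7

   ''  C  C  C  T  A  A  C  T  T
''  0  1  2  3  4  5  6  7  8  9
 A  1  1  2  3  4  4  5  6  7  8
 A  2  2  2  3  4  4  4  5  6  7
 A  3  3  3  3  4  4  4  5  6  7
 G  4  4  4  4  4  5  5  5  6  7
 T  5  5  5  5  4  5  6  6  5  6
 C  6  5  5  5  5  5  6  6  6  6
 G  7  6  6  6  6  6  6  7  7  7
 A  8  7  7  7  7  6  6  7  8  8
 T  9  8  8  8  7  7  7  7  7  8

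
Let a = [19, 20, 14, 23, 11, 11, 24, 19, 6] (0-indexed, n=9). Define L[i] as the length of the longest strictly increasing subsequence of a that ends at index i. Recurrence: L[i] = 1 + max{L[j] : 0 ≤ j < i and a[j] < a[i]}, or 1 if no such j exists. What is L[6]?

   i    0    1    2    3    4    5    6    7    8
a[i]   19   20   14   23   11   11   24   19    6
L[i]    1    2    1    3    1    1    4    2    1

4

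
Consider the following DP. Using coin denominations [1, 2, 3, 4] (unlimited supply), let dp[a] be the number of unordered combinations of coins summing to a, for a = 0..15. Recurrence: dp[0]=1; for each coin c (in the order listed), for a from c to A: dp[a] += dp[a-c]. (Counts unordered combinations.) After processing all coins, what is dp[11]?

after  coin     0     1     2     3     4     5     6     7     8     9    10    11    12    13    14    15
          1     1     1     1     1     1     1     1     1     1     1     1     1     1     1     1     1
          2     1     1     2     2     3     3     4     4     5     5     6     6     7     7     8     8
          3     1     1     2     3     4     5     7     8    10    12    14    16    19    21    24    27
          4     1     1     2     3     5     6     9    11    15    18    23    27    34    39    47    54

27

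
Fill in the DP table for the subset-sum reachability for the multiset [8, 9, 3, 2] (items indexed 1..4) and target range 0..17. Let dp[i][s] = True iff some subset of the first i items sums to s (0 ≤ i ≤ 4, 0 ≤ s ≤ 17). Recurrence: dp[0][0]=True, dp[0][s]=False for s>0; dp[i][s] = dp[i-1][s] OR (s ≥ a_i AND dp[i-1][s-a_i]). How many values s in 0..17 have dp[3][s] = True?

7

i\s   0   1   2   3   4   5   6   7   8   9  10  11  12  13  14  15  16  17
  0   T   F   F   F   F   F   F   F   F   F   F   F   F   F   F   F   F   F
  1   T   F   F   F   F   F   F   F   T   F   F   F   F   F   F   F   F   F
  2   T   F   F   F   F   F   F   F   T   T   F   F   F   F   F   F   F   T
  3   T   F   F   T   F   F   F   F   T   T   F   T   T   F   F   F   F   T
  4   T   F   T   T   F   T   F   F   T   T   T   T   T   T   T   F   F   T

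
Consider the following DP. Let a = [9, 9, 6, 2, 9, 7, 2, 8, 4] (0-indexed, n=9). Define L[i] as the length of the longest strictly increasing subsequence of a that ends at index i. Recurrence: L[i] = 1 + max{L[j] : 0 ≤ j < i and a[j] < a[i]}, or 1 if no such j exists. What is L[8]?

   i    0    1    2    3    4    5    6    7    8
a[i]    9    9    6    2    9    7    2    8    4
L[i]    1    1    1    1    2    2    1    3    2

2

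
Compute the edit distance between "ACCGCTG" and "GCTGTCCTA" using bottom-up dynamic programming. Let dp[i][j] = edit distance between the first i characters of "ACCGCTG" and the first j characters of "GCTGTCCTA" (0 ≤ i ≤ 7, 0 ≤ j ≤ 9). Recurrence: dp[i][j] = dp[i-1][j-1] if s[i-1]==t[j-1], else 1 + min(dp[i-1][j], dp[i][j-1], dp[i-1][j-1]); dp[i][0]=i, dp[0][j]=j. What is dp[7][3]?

4

   ''  G  C  T  G  T  C  C  T  A
''  0  1  2  3  4  5  6  7  8  9
 A  1  1  2  3  4  5  6  7  8  8
 C  2  2  1  2  3  4  5  6  7  8
 C  3  3  2  2  3  4  4  5  6  7
 G  4  3  3  3  2  3  4  5  6  7
 C  5  4  3  4  3  3  3  4  5  6
 T  6  5  4  3  4  3  4  4  4  5
 G  7  6  5  4  3  4  4  5  5  5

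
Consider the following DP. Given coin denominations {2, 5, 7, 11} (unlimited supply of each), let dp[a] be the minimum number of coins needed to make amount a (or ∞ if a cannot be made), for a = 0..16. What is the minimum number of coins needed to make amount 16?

2

 a  0  1  2  3  4  5  6  7  8  9 10 11 12 13 14 15 16
dp  0  -  1  -  2  1  3  1  4  2  2  1  2  2  2  3  2
(- denotes ∞ / unreachable)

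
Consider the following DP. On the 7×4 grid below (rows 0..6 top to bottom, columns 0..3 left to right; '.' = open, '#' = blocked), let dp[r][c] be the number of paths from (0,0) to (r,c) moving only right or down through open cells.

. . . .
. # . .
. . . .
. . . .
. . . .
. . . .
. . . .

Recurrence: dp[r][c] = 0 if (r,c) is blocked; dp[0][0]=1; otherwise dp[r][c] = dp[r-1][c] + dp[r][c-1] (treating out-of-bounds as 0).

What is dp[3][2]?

r\c   0   1   2   3
  0   1   1   1   1
  1   1   0   1   2
  2   1   1   2   4
  3   1   2   4   8
  4   1   3   7  15
  5   1   4  11  26
  6   1   5  16  42

4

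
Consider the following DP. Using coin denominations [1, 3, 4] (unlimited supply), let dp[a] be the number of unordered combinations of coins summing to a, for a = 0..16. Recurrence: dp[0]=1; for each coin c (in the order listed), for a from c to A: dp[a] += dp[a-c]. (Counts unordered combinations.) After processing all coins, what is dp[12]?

11

after  coin     0     1     2     3     4     5     6     7     8     9    10    11    12    13    14    15    16
          1     1     1     1     1     1     1     1     1     1     1     1     1     1     1     1     1     1
          3     1     1     1     2     2     2     3     3     3     4     4     4     5     5     5     6     6
          4     1     1     1     2     3     3     4     5     6     7     8     9    11    12    13    15    17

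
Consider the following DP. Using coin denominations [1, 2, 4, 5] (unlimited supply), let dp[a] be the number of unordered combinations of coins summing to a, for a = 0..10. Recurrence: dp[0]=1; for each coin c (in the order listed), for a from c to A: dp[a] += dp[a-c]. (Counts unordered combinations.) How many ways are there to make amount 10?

17

after  coin     0     1     2     3     4     5     6     7     8     9    10
          1     1     1     1     1     1     1     1     1     1     1     1
          2     1     1     2     2     3     3     4     4     5     5     6
          4     1     1     2     2     4     4     6     6     9     9    12
          5     1     1     2     2     4     5     7     8    11    13    17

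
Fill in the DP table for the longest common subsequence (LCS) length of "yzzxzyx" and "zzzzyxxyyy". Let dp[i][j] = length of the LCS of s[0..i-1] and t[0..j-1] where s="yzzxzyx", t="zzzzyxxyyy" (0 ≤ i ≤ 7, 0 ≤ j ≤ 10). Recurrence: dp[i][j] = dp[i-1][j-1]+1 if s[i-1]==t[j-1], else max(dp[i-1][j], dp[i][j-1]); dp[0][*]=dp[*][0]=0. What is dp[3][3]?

2

   ''  z  z  z  z  y  x  x  y  y  y
''  0  0  0  0  0  0  0  0  0  0  0
 y  0  0  0  0  0  1  1  1  1  1  1
 z  0  1  1  1  1  1  1  1  1  1  1
 z  0  1  2  2  2  2  2  2  2  2  2
 x  0  1  2  2  2  2  3  3  3  3  3
 z  0  1  2  3  3  3  3  3  3  3  3
 y  0  1  2  3  3  4  4  4  4  4  4
 x  0  1  2  3  3  4  5  5  5  5  5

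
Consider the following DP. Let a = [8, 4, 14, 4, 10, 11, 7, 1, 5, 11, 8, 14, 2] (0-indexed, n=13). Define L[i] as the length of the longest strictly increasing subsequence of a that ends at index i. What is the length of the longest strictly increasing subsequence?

   i    0    1    2    3    4    5    6    7    8    9   10   11   12
a[i]    8    4   14    4   10   11    7    1    5   11    8   14    2
L[i]    1    1    2    1    2    3    2    1    2    3    3    4    2

4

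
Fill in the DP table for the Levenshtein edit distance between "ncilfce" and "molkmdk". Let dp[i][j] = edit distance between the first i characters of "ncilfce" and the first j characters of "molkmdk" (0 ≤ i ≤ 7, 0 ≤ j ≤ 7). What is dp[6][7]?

   ''  m  o  l  k  m  d  k
''  0  1  2  3  4  5  6  7
 n  1  1  2  3  4  5  6  7
 c  2  2  2  3  4  5  6  7
 i  3  3  3  3  4  5  6  7
 l  4  4  4  3  4  5  6  7
 f  5  5  5  4  4  5  6  7
 c  6  6  6  5  5  5  6  7
 e  7  7  7  6  6  6  6  7

7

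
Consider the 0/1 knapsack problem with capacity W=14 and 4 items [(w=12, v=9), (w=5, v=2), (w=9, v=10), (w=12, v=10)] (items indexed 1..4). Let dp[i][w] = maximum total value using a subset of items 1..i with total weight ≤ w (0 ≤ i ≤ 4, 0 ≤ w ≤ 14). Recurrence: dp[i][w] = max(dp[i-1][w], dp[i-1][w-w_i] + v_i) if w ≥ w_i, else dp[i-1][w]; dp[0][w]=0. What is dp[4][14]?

i\w   0   1   2   3   4   5   6   7   8   9  10  11  12  13  14
  0   0   0   0   0   0   0   0   0   0   0   0   0   0   0   0
  1   0   0   0   0   0   0   0   0   0   0   0   0   9   9   9
  2   0   0   0   0   0   2   2   2   2   2   2   2   9   9   9
  3   0   0   0   0   0   2   2   2   2  10  10  10  10  10  12
  4   0   0   0   0   0   2   2   2   2  10  10  10  10  10  12

12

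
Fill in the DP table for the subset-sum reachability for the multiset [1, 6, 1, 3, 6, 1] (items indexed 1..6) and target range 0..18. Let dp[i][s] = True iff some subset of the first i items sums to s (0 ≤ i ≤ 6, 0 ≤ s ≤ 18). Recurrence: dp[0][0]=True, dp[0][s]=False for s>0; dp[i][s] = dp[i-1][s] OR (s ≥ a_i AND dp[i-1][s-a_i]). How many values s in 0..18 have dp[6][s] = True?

19

i\s   0   1   2   3   4   5   6   7   8   9  10  11  12  13  14  15  16  17  18
  0   T   F   F   F   F   F   F   F   F   F   F   F   F   F   F   F   F   F   F
  1   T   T   F   F   F   F   F   F   F   F   F   F   F   F   F   F   F   F   F
  2   T   T   F   F   F   F   T   T   F   F   F   F   F   F   F   F   F   F   F
  3   T   T   T   F   F   F   T   T   T   F   F   F   F   F   F   F   F   F   F
  4   T   T   T   T   T   T   T   T   T   T   T   T   F   F   F   F   F   F   F
  5   T   T   T   T   T   T   T   T   T   T   T   T   T   T   T   T   T   T   F
  6   T   T   T   T   T   T   T   T   T   T   T   T   T   T   T   T   T   T   T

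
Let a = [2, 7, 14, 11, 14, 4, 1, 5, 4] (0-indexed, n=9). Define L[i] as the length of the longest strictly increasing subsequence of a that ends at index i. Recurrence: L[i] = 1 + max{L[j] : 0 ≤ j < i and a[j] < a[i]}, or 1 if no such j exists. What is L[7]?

3

   i    0    1    2    3    4    5    6    7    8
a[i]    2    7   14   11   14    4    1    5    4
L[i]    1    2    3    3    4    2    1    3    2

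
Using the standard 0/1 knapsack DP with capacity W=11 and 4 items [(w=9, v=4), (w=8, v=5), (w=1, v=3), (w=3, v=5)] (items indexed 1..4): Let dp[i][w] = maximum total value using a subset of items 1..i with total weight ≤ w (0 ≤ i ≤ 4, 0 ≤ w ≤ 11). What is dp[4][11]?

10

i\w   0   1   2   3   4   5   6   7   8   9  10  11
  0   0   0   0   0   0   0   0   0   0   0   0   0
  1   0   0   0   0   0   0   0   0   0   4   4   4
  2   0   0   0   0   0   0   0   0   5   5   5   5
  3   0   3   3   3   3   3   3   3   5   8   8   8
  4   0   3   3   5   8   8   8   8   8   8   8  10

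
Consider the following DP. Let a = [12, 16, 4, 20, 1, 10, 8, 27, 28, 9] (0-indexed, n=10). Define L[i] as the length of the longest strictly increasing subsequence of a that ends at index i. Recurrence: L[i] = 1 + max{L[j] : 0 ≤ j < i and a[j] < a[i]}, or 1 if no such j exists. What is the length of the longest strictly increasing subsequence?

5

   i    0    1    2    3    4    5    6    7    8    9
a[i]   12   16    4   20    1   10    8   27   28    9
L[i]    1    2    1    3    1    2    2    4    5    3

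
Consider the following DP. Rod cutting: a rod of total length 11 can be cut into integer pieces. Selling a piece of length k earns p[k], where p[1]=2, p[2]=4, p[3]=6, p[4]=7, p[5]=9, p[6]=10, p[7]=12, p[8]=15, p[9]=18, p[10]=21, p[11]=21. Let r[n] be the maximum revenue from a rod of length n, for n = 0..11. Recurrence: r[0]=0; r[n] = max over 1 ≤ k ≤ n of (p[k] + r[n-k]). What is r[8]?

16

   n    0    1    2    3    4    5    6    7    8    9   10   11
r[n]    0    2    4    6    8   10   12   14   16   18   21   23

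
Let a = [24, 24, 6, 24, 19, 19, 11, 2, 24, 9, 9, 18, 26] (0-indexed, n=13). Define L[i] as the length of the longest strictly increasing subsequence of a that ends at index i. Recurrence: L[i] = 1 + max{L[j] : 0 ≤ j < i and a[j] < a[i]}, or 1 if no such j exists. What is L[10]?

2

   i    0    1    2    3    4    5    6    7    8    9   10   11   12
a[i]   24   24    6   24   19   19   11    2   24    9    9   18   26
L[i]    1    1    1    2    2    2    2    1    3    2    2    3    4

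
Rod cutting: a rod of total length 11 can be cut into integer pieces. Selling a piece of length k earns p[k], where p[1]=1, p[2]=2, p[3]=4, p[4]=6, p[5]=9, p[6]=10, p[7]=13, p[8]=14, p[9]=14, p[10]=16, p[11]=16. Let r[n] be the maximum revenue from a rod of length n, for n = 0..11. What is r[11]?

19

   n    0    1    2    3    4    5    6    7    8    9   10   11
r[n]    0    1    2    4    6    9   10   13   14   15   18   19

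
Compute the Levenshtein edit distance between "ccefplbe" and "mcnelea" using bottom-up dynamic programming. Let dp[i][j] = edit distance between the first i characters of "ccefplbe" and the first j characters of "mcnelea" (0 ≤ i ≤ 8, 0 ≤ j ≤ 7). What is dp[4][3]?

3

   ''  m  c  n  e  l  e  a
''  0  1  2  3  4  5  6  7
 c  1  1  1  2  3  4  5  6
 c  2  2  1  2  3  4  5  6
 e  3  3  2  2  2  3  4  5
 f  4  4  3  3  3  3  4  5
 p  5  5  4  4  4  4  4  5
 l  6  6  5  5  5  4  5  5
 b  7  7  6  6  6  5  5  6
 e  8  8  7  7  6  6  5  6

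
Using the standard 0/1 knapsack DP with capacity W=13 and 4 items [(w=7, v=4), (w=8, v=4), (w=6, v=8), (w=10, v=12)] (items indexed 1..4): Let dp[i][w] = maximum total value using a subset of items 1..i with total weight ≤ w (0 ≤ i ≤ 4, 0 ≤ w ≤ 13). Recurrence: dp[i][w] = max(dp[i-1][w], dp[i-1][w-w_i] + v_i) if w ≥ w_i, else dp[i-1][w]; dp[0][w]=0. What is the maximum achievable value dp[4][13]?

12

i\w   0   1   2   3   4   5   6   7   8   9  10  11  12  13
  0   0   0   0   0   0   0   0   0   0   0   0   0   0   0
  1   0   0   0   0   0   0   0   4   4   4   4   4   4   4
  2   0   0   0   0   0   0   0   4   4   4   4   4   4   4
  3   0   0   0   0   0   0   8   8   8   8   8   8   8  12
  4   0   0   0   0   0   0   8   8   8   8  12  12  12  12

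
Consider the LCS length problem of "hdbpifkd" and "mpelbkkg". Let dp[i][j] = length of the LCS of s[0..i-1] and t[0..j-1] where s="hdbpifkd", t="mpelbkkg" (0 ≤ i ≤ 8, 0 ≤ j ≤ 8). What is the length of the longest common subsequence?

2

   ''  m  p  e  l  b  k  k  g
''  0  0  0  0  0  0  0  0  0
 h  0  0  0  0  0  0  0  0  0
 d  0  0  0  0  0  0  0  0  0
 b  0  0  0  0  0  1  1  1  1
 p  0  0  1  1  1  1  1  1  1
 i  0  0  1  1  1  1  1  1  1
 f  0  0  1  1  1  1  1  1  1
 k  0  0  1  1  1  1  2  2  2
 d  0  0  1  1  1  1  2  2  2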